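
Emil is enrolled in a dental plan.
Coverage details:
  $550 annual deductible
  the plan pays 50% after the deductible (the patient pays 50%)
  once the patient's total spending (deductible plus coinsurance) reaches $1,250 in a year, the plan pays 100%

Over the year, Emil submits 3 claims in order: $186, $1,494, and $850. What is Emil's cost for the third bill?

$135

Claim 1 ($186): all of it applies to the deductible. Patient owes $186 (running OOP $186).
Claim 2 ($1,494): $364 finishes the deductible; $1,130 goes to coinsurance; 50% of $1,130 = $565. Patient owes $929 (running OOP $1,115).
Claim 3 ($850): deductible met; 50% of $850 = $425. Adding that to $1,115 gives $1,540, past the $1,250 cap; patient pays only $1,250 − $1,115 = $135.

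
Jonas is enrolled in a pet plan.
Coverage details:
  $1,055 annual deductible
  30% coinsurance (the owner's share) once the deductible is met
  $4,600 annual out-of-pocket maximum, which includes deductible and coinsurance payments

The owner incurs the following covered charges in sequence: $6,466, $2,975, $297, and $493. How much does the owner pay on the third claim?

$89.10

Bill 1, $6,466: $1,055 to deductible, leaving $5,411; coinsurance $5,411 × 30% = $1,623.30. Cost to owner: $2,678.30. OOP to date $2,678.30.
Bill 2, $2,975: deductible already satisfied, so owner's share is 30% × $2,975 = $892.50. Cost to owner: $892.50. OOP to date $3,570.80.
Bill 3, $297: deductible already satisfied, so owner's share is 30% × $297 = $89.10. Owner owes $89.10 (running OOP $3,659.90).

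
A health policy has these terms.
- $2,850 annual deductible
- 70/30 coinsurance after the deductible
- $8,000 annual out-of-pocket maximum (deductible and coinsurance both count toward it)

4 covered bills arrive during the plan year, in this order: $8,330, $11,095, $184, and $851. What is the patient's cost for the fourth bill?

$122.30

Claim 1 ($8,330): $2,850 finishes the deductible; $5,480 goes to coinsurance; coinsurance $5,480 × 30% = $1,644. Patient pays $4,494; OOP now $4,494.
Claim 2 ($11,095): deductible met; 30% of $11,095 = $3,328.50. Cost to patient: $3,328.50. OOP to date $7,822.50.
Claim 3 ($184): 30% coinsurance on $184 = $55.20. Cost to patient: $55.20. OOP to date $7,877.70.
Claim 4 ($851): deductible already satisfied, so patient's share is 30% × $851 = $255.30. Adding that to $7,877.70 gives $8,133, past the $8,000 cap; patient pays only $8,000 − $7,877.70 = $122.30.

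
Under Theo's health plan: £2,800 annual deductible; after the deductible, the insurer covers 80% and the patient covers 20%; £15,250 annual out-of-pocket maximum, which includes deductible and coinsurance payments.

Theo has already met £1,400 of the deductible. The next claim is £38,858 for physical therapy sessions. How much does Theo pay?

£8,891.60

Deductible still to meet: £2,800 − £1,400 = £1,400.
The remaining £37,458 (= £38,858 − £1,400) moves to coinsurance.
Coinsurance: £37,458 × 20% = £7,491.60.
That puts the patient's cost at £1,400 + £7,491.60 = £8,891.60 before any cap.
Cumulative spending £1,400 + £8,891.60 = £10,291.60 stays under the £15,250 maximum.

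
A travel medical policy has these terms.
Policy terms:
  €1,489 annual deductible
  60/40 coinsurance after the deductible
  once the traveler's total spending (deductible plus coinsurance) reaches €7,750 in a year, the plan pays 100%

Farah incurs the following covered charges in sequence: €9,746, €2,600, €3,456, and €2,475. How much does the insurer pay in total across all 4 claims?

Claim 1 — €9,746: €1,489 to deductible, leaving €8,257; 40% of €8,257 = €3,302.80. Cost to traveler: €4,791.80. OOP to date €4,791.80. Plan pays €9,746 − €4,791.80 = €4,954.20.
Claim 2 — €2,600: deductible already satisfied, so traveler's share is 40% × €2,600 = €1,040. Traveler owes €1,040 (running OOP €5,831.80). Insurer: €2,600 − €1,040 = €1,560.
Claim 3 — €3,456: deductible met; 40% of €3,456 = €1,382.40. Cost to traveler: €1,382.40. OOP to date €7,214.20. Plan pays €3,456 − €1,382.40 = €2,073.60.
Claim 4 — €2,475: deductible met; 40% of €2,475 = €990. Adding that to €7,214.20 gives €8,204.20, past the €7,750 cap; traveler pays only €7,750 − €7,214.20 = €535.80. Insurer: €2,475 − €535.80 = €1,939.20.
Insurer total: €4,954.20 + €1,560 + €2,073.60 + €1,939.20 = €10,527.

€10,527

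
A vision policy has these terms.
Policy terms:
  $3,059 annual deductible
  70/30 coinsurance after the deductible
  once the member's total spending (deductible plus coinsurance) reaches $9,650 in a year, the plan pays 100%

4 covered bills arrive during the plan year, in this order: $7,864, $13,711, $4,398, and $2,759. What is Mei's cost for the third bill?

Claim 1 ($7,864): $3,059 finishes the deductible; $4,805 goes to coinsurance; 30% of $4,805 = $1,441.50. Member owes $4,500.50 (running OOP $4,500.50).
Claim 2 ($13,711): deductible already satisfied, so member's share is 30% × $13,711 = $4,113.30. Member pays $4,113.30; OOP now $8,613.80.
Claim 3 ($4,398): 30% coinsurance on $4,398 = $1,319.40. Adding that to $8,613.80 gives $9,933.20, past the $9,650 cap; member pays only $9,650 − $8,613.80 = $1,036.20.

$1,036.20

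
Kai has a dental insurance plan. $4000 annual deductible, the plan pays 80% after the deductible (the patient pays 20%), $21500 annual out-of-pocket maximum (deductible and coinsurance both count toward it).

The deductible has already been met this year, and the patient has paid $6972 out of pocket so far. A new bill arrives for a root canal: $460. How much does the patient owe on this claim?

The deductible is already satisfied, so the full bill goes to coinsurance.
Patient's 20% share of $460 is $92.
Year-to-date out-of-pocket becomes $6972 + $92 = $7064, still under the $21500 maximum, so no cap applies.

$92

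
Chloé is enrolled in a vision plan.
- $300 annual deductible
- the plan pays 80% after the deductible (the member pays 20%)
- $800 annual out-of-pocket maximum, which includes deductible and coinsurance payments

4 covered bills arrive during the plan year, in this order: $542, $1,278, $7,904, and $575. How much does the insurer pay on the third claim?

Claim 1 — $542: $300 to deductible, leaving $242; member's 20% is $48.40. Cost to member: $348.40. OOP to date $348.40. Insurer: $542 − $348.40 = $193.60.
Claim 2 — $1,278: 20% coinsurance on $1,278 = $255.60. Member pays $255.60; OOP now $604. Plan pays $1,278 − $255.60 = $1,022.40.
Claim 3 — $7,904: 20% coinsurance on $7,904 = $1,580.80. Adding that to $604 gives $2,184.80, past the $800 cap; member pays only $800 − $604 = $196. Plan pays $7,904 − $196 = $7,708.

$7,708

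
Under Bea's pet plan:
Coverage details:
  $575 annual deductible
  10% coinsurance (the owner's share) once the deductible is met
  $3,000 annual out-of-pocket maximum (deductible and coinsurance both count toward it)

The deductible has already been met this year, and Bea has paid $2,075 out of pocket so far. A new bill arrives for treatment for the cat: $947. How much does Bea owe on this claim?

$94.70

With the deductible met, the entire $947 is subject to coinsurance.
10% of $947 = $94.70 falls to the owner.
Cumulative spending $2,075 + $94.70 = $2,169.70 stays under the $3,000 maximum.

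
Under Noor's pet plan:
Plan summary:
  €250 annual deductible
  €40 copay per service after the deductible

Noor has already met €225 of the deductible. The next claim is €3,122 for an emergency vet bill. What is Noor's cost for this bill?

€65

Deductible still to meet: €250 − €225 = €25.
The remaining €3,097 (= €3,122 − €25) moves to the copay.
Copay on this service: €40.
So the owner owes €25 + €40 = €65.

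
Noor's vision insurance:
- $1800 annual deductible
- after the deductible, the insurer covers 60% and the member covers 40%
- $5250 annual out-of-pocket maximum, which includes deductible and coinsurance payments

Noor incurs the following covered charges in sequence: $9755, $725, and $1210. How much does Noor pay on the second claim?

$268

Bill 1, $9755: deductible takes $1800, $7955 remains; coinsurance $7955 × 40% = $3182. Cost to member: $4982. OOP to date $4982.
Bill 2, $725: 40% coinsurance on $725 = $290. Adding that to $4982 gives $5272, past the $5250 cap; member pays only $5250 − $4982 = $268.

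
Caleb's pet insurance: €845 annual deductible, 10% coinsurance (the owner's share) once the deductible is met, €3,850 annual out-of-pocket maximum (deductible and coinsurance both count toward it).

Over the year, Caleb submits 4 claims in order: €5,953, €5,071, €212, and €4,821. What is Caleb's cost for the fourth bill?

€482.10

#1 (€5,953): €845 to deductible, leaving €5,108; owner's 10% is €510.80. Owner pays €1,355.80; OOP now €1,355.80.
#2 (€5,071): deductible already satisfied, so owner's share is 10% × €5,071 = €507.10. Owner pays €507.10; OOP now €1,862.90.
#3 (€212): deductible met; 10% of €212 = €21.20. Owner pays €21.20; OOP now €1,884.10.
#4 (€4,821): deductible already satisfied, so owner's share is 10% × €4,821 = €482.10. Owner owes €482.10 (running OOP €2,366.20).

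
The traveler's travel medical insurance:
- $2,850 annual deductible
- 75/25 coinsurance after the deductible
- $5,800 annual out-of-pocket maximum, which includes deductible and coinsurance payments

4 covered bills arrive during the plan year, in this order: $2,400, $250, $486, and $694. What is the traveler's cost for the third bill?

Claim 1 — $2,400: all of it applies to the deductible. Cost to traveler: $2,400. OOP to date $2,400.
Claim 2 — $250: all of it applies to the deductible. Traveler owes $250 (running OOP $2,650).
Claim 3 — $486: deductible takes $200, $286 remains; coinsurance $286 × 25% = $71.50. Traveler owes $271.50 (running OOP $2,921.50).

$271.50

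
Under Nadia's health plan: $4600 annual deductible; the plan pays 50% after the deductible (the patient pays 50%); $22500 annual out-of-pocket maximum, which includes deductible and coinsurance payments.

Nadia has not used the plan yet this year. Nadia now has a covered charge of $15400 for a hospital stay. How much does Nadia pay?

$10000

Deductible not yet touched, so the first $4600 of the bill goes to the deductible.
That leaves $15400 − $4600 = $10800 for coinsurance.
50% of $10800 = $5400 falls to the patient.
Patient responsibility before any cap: $4600 + $5400 = $10000.
Year-to-date out-of-pocket becomes $0 + $10000 = $10000, still under the $22500 maximum, so no cap applies.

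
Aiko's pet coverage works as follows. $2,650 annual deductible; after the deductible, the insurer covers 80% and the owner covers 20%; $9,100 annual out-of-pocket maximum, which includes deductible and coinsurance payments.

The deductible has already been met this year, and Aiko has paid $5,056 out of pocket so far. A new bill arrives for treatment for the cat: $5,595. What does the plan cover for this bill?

With the deductible met, the entire $5,595 is subject to coinsurance.
Coinsurance: $5,595 × 20% = $1,119.
Year-to-date out-of-pocket becomes $5,056 + $1,119 = $6,175, still under the $9,100 maximum, so no cap applies.
The plan picks up $5,595 − $1,119 = $4,476.

$4,476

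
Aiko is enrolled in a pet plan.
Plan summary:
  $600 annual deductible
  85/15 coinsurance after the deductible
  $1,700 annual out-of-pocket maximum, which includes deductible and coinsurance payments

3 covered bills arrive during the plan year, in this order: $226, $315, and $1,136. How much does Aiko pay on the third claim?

Claim 1 — $226: fully absorbed by the deductible. Owner pays $226; OOP now $226.
Claim 2 — $315: entire amount goes to the deductible. Owner pays $315; OOP now $541.
Claim 3 — $1,136: $59 to deductible, leaving $1,077; 15% of $1,077 = $161.55. Cost to owner: $220.55. OOP to date $761.55.

$220.55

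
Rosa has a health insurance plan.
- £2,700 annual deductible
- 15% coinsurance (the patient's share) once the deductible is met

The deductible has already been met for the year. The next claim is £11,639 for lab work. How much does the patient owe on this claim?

With the deductible met, the entire £11,639 is subject to coinsurance.
Coinsurance: £11,639 × 15% = £1,745.85.

£1,745.85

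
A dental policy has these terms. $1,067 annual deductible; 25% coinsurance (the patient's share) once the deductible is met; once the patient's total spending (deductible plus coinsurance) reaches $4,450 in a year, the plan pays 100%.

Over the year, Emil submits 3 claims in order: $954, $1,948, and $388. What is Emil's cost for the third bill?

Bill 1, $954: entire amount goes to the deductible. Patient owes $954 (running OOP $954).
Bill 2, $1,948: deductible takes $113, $1,835 remains; 25% of $1,835 = $458.75. Patient owes $571.75 (running OOP $1,525.75).
Bill 3, $388: deductible met; 25% of $388 = $97. Patient owes $97 (running OOP $1,622.75).

$97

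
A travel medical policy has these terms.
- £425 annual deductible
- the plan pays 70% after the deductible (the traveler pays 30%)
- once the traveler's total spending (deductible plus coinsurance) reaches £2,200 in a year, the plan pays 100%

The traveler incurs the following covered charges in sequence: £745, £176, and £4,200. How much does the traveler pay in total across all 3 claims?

£1,833.80

Claim 1 — £745: £425 to deductible, leaving £320; coinsurance £320 × 30% = £96. Cost to traveler: £521. OOP to date £521.
Claim 2 — £176: 30% coinsurance on £176 = £52.80. Traveler pays £52.80; OOP now £573.80.
Claim 3 — £4,200: deductible met; 30% of £4,200 = £1,260. Traveler owes £1,260 (running OOP £1,833.80).
Summing the traveler's payments: £521 + £52.80 + £1,260 = £1,833.80.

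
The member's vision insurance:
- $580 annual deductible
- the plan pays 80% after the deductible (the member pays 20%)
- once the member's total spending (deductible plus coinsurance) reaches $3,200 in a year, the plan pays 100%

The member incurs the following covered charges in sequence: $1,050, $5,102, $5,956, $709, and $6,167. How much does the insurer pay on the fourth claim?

#1 ($1,050): deductible takes $580, $470 remains; member's 20% is $94. Cost to member: $674. OOP to date $674. Insurer: $1,050 − $674 = $376.
#2 ($5,102): 20% coinsurance on $5,102 = $1,020.40. Member pays $1,020.40; OOP now $1,694.40. Plan pays $5,102 − $1,020.40 = $4,081.60.
#3 ($5,956): deductible met; 20% of $5,956 = $1,191.20. Member pays $1,191.20; OOP now $2,885.60. Insurer: $5,956 − $1,191.20 = $4,764.80.
#4 ($709): 20% coinsurance on $709 = $141.80. Cost to member: $141.80. OOP to date $3,027.40. Insurer: $709 − $141.80 = $567.20.

$567.20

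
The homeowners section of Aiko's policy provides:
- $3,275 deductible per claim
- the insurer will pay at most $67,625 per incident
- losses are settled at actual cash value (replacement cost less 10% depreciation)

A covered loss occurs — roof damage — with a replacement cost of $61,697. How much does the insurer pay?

Actual cash value after 10% depreciation: $61,697 × 90% = $55,527.30.
Less the $3,275 deductible: $55,527.30 − $3,275 = $52,252.30.
That's under the $67,625 cap, so the insurer reimburses the full $52,252.30.

$52,252.30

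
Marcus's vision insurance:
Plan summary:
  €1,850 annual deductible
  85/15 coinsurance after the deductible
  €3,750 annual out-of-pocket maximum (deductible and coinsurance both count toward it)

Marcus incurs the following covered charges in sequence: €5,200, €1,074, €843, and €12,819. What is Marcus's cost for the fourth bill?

€1,109.95

Claim 1 — €5,200: deductible takes €1,850, €3,350 remains; coinsurance €3,350 × 15% = €502.50. Member owes €2,352.50 (running OOP €2,352.50).
Claim 2 — €1,074: 15% coinsurance on €1,074 = €161.10. Member pays €161.10; OOP now €2,513.60.
Claim 3 — €843: deductible met; 15% of €843 = €126.45. Cost to member: €126.45. OOP to date €2,640.05.
Claim 4 — €12,819: deductible already satisfied, so member's share is 15% × €12,819 = €1,922.85. Adding that to €2,640.05 gives €4,562.90, past the €3,750 cap; member pays only €3,750 − €2,640.05 = €1,109.95.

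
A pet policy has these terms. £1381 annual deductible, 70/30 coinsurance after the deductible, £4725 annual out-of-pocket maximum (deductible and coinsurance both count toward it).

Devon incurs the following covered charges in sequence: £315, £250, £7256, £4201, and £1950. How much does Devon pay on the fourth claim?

£1260.30

Bill 1, £315: all of it applies to the deductible. Cost to owner: £315. OOP to date £315.
Bill 2, £250: all of it applies to the deductible. Owner owes £250 (running OOP £565).
Bill 3, £7256: deductible takes £816, £6440 remains; coinsurance £6440 × 30% = £1932. Cost to owner: £2748. OOP to date £3313.
Bill 4, £4201: deductible already satisfied, so owner's share is 30% × £4201 = £1260.30. Owner pays £1260.30; OOP now £4573.30.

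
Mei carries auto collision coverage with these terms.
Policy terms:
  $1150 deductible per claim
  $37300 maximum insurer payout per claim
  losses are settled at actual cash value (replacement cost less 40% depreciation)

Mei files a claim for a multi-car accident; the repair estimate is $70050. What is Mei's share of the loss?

Depreciate 40%: the covered value is $70050 × 0.6 = $42030.
Less the $1150 deductible: $42030 − $1150 = $40880.
Since $40880 > $37300, the payout is capped at $37300.
Driver's share is the uncovered remainder: $70050 − $37300 = $32750.

$32750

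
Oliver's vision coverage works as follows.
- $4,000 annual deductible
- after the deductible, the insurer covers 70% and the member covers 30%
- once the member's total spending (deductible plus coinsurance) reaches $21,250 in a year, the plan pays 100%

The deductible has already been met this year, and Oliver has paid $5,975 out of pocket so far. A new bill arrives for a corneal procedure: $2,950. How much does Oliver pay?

$885

The deductible is already satisfied, so the full bill goes to coinsurance.
Member's 30% share of $2,950 is $885.
Cumulative spending $5,975 + $885 = $6,860 stays under the $21,250 maximum.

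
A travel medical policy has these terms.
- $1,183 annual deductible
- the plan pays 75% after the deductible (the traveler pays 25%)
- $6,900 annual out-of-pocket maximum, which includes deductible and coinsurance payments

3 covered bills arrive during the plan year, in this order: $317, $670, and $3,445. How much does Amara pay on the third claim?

Claim 1 — $317: all of it applies to the deductible. Traveler owes $317 (running OOP $317).
Claim 2 — $670: all of it applies to the deductible. Traveler pays $670; OOP now $987.
Claim 3 — $3,445: $196 finishes the deductible; $3,249 goes to coinsurance; 25% of $3,249 = $812.25. Traveler owes $1,008.25 (running OOP $1,995.25).

$1,008.25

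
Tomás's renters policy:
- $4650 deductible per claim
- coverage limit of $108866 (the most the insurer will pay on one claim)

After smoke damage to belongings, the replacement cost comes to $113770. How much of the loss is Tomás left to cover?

After the deductible, $113770 − $4650 = $109120 remains.
$109120 exceeds the $108866 limit, so the insurer pays the limit: $108866.
Tenant's share is the uncovered remainder: $113770 − $108866 = $4904.

$4904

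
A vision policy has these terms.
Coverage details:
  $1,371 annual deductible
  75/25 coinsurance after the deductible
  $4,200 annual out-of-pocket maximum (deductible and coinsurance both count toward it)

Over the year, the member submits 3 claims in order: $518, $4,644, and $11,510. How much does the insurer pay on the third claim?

Bill 1, $518: all of it applies to the deductible. Cost to member: $518. OOP to date $518. Plan pays $518 − $518 = $0.
Bill 2, $4,644: $853 finishes the deductible; $3,791 goes to coinsurance; member's 25% is $947.75. Member pays $1,800.75; OOP now $2,318.75. Insurer: $4,644 − $1,800.75 = $2,843.25.
Bill 3, $11,510: deductible met; 25% of $11,510 = $2,877.50. Adding that to $2,318.75 gives $5,196.25, past the $4,200 cap; member pays only $4,200 − $2,318.75 = $1,881.25. Plan pays $11,510 − $1,881.25 = $9,628.75.

$9,628.75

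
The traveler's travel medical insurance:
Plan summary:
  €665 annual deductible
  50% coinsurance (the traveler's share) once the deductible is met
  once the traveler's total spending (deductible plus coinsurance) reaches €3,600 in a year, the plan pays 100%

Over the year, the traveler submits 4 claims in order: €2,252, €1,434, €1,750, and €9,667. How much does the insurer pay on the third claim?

€875

Bill 1, €2,252: €665 to deductible, leaving €1,587; coinsurance €1,587 × 50% = €793.50. Traveler pays €1,458.50; OOP now €1,458.50. Insurer: €2,252 − €1,458.50 = €793.50.
Bill 2, €1,434: deductible already satisfied, so traveler's share is 50% × €1,434 = €717. Traveler pays €717; OOP now €2,175.50. Plan pays €1,434 − €717 = €717.
Bill 3, €1,750: 50% coinsurance on €1,750 = €875. Traveler owes €875 (running OOP €3,050.50). Insurer: €1,750 − €875 = €875.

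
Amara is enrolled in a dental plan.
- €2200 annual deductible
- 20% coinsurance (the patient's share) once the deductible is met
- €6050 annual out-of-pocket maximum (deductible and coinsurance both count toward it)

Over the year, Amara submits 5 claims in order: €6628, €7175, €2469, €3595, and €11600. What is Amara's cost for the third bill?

Claim 1 (€6628): €2200 to deductible, leaving €4428; coinsurance €4428 × 20% = €885.60. Cost to patient: €3085.60. OOP to date €3085.60.
Claim 2 (€7175): deductible already satisfied, so patient's share is 20% × €7175 = €1435. Patient pays €1435; OOP now €4520.60.
Claim 3 (€2469): 20% coinsurance on €2469 = €493.80. Patient owes €493.80 (running OOP €5014.40).

€493.80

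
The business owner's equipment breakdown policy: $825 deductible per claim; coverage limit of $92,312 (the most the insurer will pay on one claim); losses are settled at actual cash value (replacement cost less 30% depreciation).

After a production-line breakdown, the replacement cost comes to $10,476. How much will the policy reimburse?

Depreciate 30%: the covered value is $10,476 × 0.7 = $7,333.20.
After the deductible, $7,333.20 − $825 = $6,508.20 remains.
$6,508.20 ≤ $92,312, so the limit doesn't bind; insurer pays $6,508.20.

$6,508.20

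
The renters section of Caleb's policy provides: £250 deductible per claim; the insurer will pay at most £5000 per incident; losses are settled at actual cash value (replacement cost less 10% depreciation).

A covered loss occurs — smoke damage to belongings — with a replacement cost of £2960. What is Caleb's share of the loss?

At 10% depreciation, ACV = £2960 − £296 = £2664.
After the deductible, £2664 − £250 = £2414 remains.
£2414 is within the £5000 limit, so the insurer pays £2414.
Tenant's share is the uncovered remainder: £2960 − £2414 = £546.

£546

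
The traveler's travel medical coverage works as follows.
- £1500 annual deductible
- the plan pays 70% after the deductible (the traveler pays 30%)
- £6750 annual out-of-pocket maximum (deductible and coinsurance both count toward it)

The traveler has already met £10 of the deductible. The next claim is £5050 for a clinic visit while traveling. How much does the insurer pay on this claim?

Deductible still to meet: £1500 − £10 = £1490.
That leaves £5050 − £1490 = £3560 for coinsurance.
30% of £3560 = £1068 falls to the traveler.
So the traveler owes £1490 + £1068 = £2558 before any cap.
Year-to-date out-of-pocket becomes £10 + £2558 = £2568, still under the £6750 maximum, so no cap applies.
The insurer covers the remainder: £5050 − £2558 = £2492.

£2492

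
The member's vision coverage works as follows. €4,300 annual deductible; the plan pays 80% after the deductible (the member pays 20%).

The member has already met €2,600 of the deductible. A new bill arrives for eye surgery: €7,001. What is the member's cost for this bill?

€2,760.20

Remaining deductible: €4,300 − €2,600 = €1,700.
After the €1,700 deductible portion, €7,001 − €1,700 = €5,301 is subject to coinsurance.
Coinsurance: €5,301 × 20% = €1,060.20.
That puts the member's cost at €1,700 + €1,060.20 = €2,760.20.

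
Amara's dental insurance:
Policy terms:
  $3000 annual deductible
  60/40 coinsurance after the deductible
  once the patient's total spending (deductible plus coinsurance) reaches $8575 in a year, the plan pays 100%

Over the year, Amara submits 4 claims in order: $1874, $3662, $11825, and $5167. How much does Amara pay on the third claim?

$4560.60

Claim 1 ($1874): all of it applies to the deductible. Patient pays $1874; OOP now $1874.
Claim 2 ($3662): $1126 finishes the deductible; $2536 goes to coinsurance; patient's 40% is $1014.40. Patient owes $2140.40 (running OOP $4014.40).
Claim 3 ($11825): 40% coinsurance on $11825 = $4730. Adding that to $4014.40 gives $8744.40, past the $8575 cap; patient pays only $8575 − $4014.40 = $4560.60.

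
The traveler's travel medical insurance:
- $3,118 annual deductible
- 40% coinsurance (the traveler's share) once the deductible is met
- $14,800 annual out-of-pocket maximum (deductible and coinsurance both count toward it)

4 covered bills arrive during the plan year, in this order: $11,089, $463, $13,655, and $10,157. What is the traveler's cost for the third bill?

#1 ($11,089): deductible takes $3,118, $7,971 remains; coinsurance $7,971 × 40% = $3,188.40. Traveler pays $6,306.40; OOP now $6,306.40.
#2 ($463): deductible already satisfied, so traveler's share is 40% × $463 = $185.20. Traveler pays $185.20; OOP now $6,491.60.
#3 ($13,655): deductible met; 40% of $13,655 = $5,462. Traveler pays $5,462; OOP now $11,953.60.

$5,462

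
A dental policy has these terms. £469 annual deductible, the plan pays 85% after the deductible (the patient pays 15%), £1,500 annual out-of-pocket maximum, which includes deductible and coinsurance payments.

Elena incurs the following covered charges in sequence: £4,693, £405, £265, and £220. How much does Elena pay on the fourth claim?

£33

Bill 1, £4,693: deductible takes £469, £4,224 remains; 15% of £4,224 = £633.60. Patient owes £1,102.60 (running OOP £1,102.60).
Bill 2, £405: deductible met; 15% of £405 = £60.75. Cost to patient: £60.75. OOP to date £1,163.35.
Bill 3, £265: deductible met; 15% of £265 = £39.75. Patient pays £39.75; OOP now £1,203.10.
Bill 4, £220: deductible already satisfied, so patient's share is 15% × £220 = £33. Cost to patient: £33. OOP to date £1,236.10.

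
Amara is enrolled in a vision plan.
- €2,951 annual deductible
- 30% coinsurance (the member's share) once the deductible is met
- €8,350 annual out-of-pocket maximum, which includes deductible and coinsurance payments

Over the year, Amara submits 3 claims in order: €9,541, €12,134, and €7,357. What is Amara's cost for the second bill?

Claim 1 — €9,541: deductible takes €2,951, €6,590 remains; coinsurance €6,590 × 30% = €1,977. Member owes €4,928 (running OOP €4,928).
Claim 2 — €12,134: deductible already satisfied, so member's share is 30% × €12,134 = €3,640.20. That would push OOP to €8,568.20, over the €8,350 cap, so member pays €8,350 − €4,928 = €3,422.

€3,422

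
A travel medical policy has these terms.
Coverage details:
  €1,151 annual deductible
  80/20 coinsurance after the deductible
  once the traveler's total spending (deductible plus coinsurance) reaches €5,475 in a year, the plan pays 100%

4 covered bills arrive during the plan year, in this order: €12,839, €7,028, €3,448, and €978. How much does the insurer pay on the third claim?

€2,867.20

Claim 1 (€12,839): €1,151 to deductible, leaving €11,688; coinsurance €11,688 × 20% = €2,337.60. Cost to traveler: €3,488.60. OOP to date €3,488.60. Insurer: €12,839 − €3,488.60 = €9,350.40.
Claim 2 (€7,028): deductible met; 20% of €7,028 = €1,405.60. Traveler pays €1,405.60; OOP now €4,894.20. Insurer: €7,028 − €1,405.60 = €5,622.40.
Claim 3 (€3,448): deductible already satisfied, so traveler's share is 20% × €3,448 = €689.60. Adding that to €4,894.20 gives €5,583.80, past the €5,475 cap; traveler pays only €5,475 − €4,894.20 = €580.80. Insurer: €3,448 − €580.80 = €2,867.20.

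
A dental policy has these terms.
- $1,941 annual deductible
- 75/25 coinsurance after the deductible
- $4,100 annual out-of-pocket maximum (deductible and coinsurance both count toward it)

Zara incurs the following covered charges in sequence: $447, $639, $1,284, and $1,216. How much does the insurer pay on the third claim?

$321.75

#1 ($447): all of it applies to the deductible. Patient pays $447; OOP now $447. Plan pays $447 − $447 = $0.
#2 ($639): entire amount goes to the deductible. Cost to patient: $639. OOP to date $1,086. Plan pays $639 − $639 = $0.
#3 ($1,284): $855 to deductible, leaving $429; 25% of $429 = $107.25. Cost to patient: $962.25. OOP to date $2,048.25. Plan pays $1,284 − $962.25 = $321.75.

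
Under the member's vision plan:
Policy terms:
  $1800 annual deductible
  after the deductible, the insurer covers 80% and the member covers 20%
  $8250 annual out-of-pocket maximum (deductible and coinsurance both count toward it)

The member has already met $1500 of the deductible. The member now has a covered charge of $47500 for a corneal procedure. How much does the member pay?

$6750

$1500 of the $1800 deductible is already met, leaving $300.
The remaining $47200 (= $47500 − $300) moves to coinsurance.
Coinsurance: $47200 × 20% = $9440.
Member responsibility before any cap: $300 + $9440 = $9740.
Year-to-date out-of-pocket would reach $1500 + $9740 = $11240, above the $8250 maximum, so the member pays only $8250 − $1500 = $6750.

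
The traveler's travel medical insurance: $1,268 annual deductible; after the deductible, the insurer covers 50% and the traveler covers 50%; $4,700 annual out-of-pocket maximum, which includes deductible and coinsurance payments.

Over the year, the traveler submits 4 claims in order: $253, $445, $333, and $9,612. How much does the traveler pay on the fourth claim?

#1 ($253): all of it applies to the deductible. Traveler owes $253 (running OOP $253).
#2 ($445): fully absorbed by the deductible. Traveler pays $445; OOP now $698.
#3 ($333): all of it applies to the deductible. Traveler owes $333 (running OOP $1,031).
#4 ($9,612): $237 to deductible, leaving $9,375; 50% of $9,375 = $4,687.50. Claim cost before the cap: $237 + $4,687.50 = $4,924.50. OOP would hit $5,955.50 > $4,700, so the cap limits the traveler to $4,700 − $1,031 = $3,669.

$3,669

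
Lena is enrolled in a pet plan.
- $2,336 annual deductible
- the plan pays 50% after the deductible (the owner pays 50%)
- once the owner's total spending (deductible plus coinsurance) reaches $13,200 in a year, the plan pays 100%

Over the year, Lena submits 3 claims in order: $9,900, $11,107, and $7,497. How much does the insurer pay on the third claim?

#1 ($9,900): deductible takes $2,336, $7,564 remains; 50% of $7,564 = $3,782. Cost to owner: $6,118. OOP to date $6,118. Plan pays $9,900 − $6,118 = $3,782.
#2 ($11,107): 50% coinsurance on $11,107 = $5,553.50. Cost to owner: $5,553.50. OOP to date $11,671.50. Plan pays $11,107 − $5,553.50 = $5,553.50.
#3 ($7,497): deductible already satisfied, so owner's share is 50% × $7,497 = $3,748.50. That would push OOP to $15,420, over the $13,200 cap, so owner pays $13,200 − $11,671.50 = $1,528.50. Plan pays $7,497 − $1,528.50 = $5,968.50.

$5,968.50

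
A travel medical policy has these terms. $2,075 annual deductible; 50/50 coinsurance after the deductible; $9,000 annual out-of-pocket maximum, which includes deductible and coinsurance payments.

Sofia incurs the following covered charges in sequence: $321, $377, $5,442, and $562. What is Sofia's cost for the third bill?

Claim 1 ($321): all of it applies to the deductible. Traveler owes $321 (running OOP $321).
Claim 2 ($377): entire amount goes to the deductible. Traveler owes $377 (running OOP $698).
Claim 3 ($5,442): deductible takes $1,377, $4,065 remains; coinsurance $4,065 × 50% = $2,032.50. Traveler owes $3,409.50 (running OOP $4,107.50).

$3,409.50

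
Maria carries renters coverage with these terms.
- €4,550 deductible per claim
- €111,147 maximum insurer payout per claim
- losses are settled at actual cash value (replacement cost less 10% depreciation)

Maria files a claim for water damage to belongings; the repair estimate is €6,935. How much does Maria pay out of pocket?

€5,243.50

Actual cash value after 10% depreciation: €6,935 × 90% = €6,241.50.
Subtract the deductible: €6,241.50 − €4,550 = €1,691.50.
€1,691.50 ≤ €111,147, so the limit doesn't bind; insurer pays €1,691.50.
The tenant bears the rest of the original loss: €6,935 − €1,691.50 = €5,243.50.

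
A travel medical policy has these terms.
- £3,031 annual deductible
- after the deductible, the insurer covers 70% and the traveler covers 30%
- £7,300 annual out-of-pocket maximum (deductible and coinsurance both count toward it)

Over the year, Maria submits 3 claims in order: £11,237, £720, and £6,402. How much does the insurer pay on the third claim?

£4,810.80

#1 (£11,237): deductible takes £3,031, £8,206 remains; 30% of £8,206 = £2,461.80. Traveler pays £5,492.80; OOP now £5,492.80. Plan pays £11,237 − £5,492.80 = £5,744.20.
#2 (£720): 30% coinsurance on £720 = £216. Traveler pays £216; OOP now £5,708.80. Insurer: £720 − £216 = £504.
#3 (£6,402): deductible met; 30% of £6,402 = £1,920.60. That would push OOP to £7,629.40, over the £7,300 cap, so traveler pays £7,300 − £5,708.80 = £1,591.20. Insurer: £6,402 − £1,591.20 = £4,810.80.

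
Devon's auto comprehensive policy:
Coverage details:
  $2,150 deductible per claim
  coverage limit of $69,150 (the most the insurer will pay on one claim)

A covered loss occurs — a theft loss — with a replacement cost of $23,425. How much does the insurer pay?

Subtract the deductible: $23,425 − $2,150 = $21,275.
$21,275 ≤ $69,150, so the limit doesn't bind; insurer pays $21,275.

$21,275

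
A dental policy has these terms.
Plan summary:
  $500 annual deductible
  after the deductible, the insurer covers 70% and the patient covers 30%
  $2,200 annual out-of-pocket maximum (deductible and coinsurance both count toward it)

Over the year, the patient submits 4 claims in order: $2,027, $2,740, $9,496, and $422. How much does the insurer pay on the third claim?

$9,076.10

Claim 1 — $2,027: $500 to deductible, leaving $1,527; 30% of $1,527 = $458.10. Patient owes $958.10 (running OOP $958.10). Insurer: $2,027 − $958.10 = $1,068.90.
Claim 2 — $2,740: 30% coinsurance on $2,740 = $822. Patient pays $822; OOP now $1,780.10. Plan pays $2,740 − $822 = $1,918.
Claim 3 — $9,496: 30% coinsurance on $9,496 = $2,848.80. OOP would hit $4,628.90 > $2,200, so the cap limits the patient to $2,200 − $1,780.10 = $419.90. Plan pays $9,496 − $419.90 = $9,076.10.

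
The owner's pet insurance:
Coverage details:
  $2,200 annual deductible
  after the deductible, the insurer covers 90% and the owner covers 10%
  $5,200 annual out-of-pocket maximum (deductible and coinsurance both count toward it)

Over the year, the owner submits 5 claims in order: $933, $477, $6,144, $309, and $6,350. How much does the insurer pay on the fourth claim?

Claim 1 ($933): entire amount goes to the deductible. Owner pays $933; OOP now $933. Plan pays $933 − $933 = $0.
Claim 2 ($477): fully absorbed by the deductible. Cost to owner: $477. OOP to date $1,410. Plan pays $477 − $477 = $0.
Claim 3 ($6,144): $790 to deductible, leaving $5,354; coinsurance $5,354 × 10% = $535.40. Owner owes $1,325.40 (running OOP $2,735.40). Insurer: $6,144 − $1,325.40 = $4,818.60.
Claim 4 ($309): deductible met; 10% of $309 = $30.90. Cost to owner: $30.90. OOP to date $2,766.30. Plan pays $309 − $30.90 = $278.10.

$278.10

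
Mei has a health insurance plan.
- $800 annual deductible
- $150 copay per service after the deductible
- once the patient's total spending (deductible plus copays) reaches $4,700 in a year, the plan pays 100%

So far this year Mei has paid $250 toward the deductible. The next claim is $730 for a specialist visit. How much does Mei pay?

$700

Deductible still to meet: $800 − $250 = $550.
That leaves $730 − $550 = $180 for the copay.
Copay on this service: $150.
So the patient owes $550 + $150 = $700 before any cap.
Total out-of-pocket so far would be $250 + $700 = $950, below the $4,700 cap — no reduction.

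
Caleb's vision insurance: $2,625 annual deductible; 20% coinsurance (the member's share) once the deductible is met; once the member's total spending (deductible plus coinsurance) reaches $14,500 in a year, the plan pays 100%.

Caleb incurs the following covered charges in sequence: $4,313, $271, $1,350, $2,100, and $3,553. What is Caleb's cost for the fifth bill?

$710.60

Claim 1 ($4,313): deductible takes $2,625, $1,688 remains; member's 20% is $337.60. Cost to member: $2,962.60. OOP to date $2,962.60.
Claim 2 ($271): 20% coinsurance on $271 = $54.20. Member owes $54.20 (running OOP $3,016.80).
Claim 3 ($1,350): deductible met; 20% of $1,350 = $270. Member owes $270 (running OOP $3,286.80).
Claim 4 ($2,100): 20% coinsurance on $2,100 = $420. Cost to member: $420. OOP to date $3,706.80.
Claim 5 ($3,553): deductible met; 20% of $3,553 = $710.60. Member owes $710.60 (running OOP $4,417.40).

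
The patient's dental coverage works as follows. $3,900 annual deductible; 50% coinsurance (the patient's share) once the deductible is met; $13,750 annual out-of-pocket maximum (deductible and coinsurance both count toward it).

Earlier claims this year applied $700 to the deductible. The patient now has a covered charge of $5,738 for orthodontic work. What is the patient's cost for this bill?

$4,469

Remaining deductible: $3,900 − $700 = $3,200.
The remaining $2,538 (= $5,738 − $3,200) moves to coinsurance.
50% of $2,538 = $1,269 falls to the patient.
So the patient owes $3,200 + $1,269 = $4,469 before any cap.
Cumulative spending $700 + $4,469 = $5,169 stays under the $13,750 maximum.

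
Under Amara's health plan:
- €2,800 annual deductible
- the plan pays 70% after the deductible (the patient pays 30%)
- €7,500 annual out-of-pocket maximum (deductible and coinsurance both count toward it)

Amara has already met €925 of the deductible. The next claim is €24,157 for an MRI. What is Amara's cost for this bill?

€6,575

€925 of the €2,800 deductible is already met, leaving €1,875.
That leaves €24,157 − €1,875 = €22,282 for coinsurance.
Coinsurance: €22,282 × 30% = €6,684.60.
So the patient owes €1,875 + €6,684.60 = €8,559.60 before any cap.
Adding €8,559.60 to the €925 already spent would give €9,484.60, which exceeds the €7,500 cap; the patient pays just €7,500 − €925 = €6,575.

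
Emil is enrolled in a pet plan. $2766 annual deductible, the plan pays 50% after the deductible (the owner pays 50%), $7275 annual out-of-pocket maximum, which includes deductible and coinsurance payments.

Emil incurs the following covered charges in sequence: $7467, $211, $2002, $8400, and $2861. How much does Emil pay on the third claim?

$1001

Claim 1 ($7467): deductible takes $2766, $4701 remains; coinsurance $4701 × 50% = $2350.50. Owner owes $5116.50 (running OOP $5116.50).
Claim 2 ($211): 50% coinsurance on $211 = $105.50. Owner pays $105.50; OOP now $5222.
Claim 3 ($2002): deductible already satisfied, so owner's share is 50% × $2002 = $1001. Owner owes $1001 (running OOP $6223).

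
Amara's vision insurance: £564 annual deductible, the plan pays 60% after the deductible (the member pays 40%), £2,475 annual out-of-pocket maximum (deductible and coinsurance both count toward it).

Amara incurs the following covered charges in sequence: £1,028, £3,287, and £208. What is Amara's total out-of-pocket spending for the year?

Claim 1 (£1,028): deductible takes £564, £464 remains; coinsurance £464 × 40% = £185.60. Cost to member: £749.60. OOP to date £749.60.
Claim 2 (£3,287): 40% coinsurance on £3,287 = £1,314.80. Member pays £1,314.80; OOP now £2,064.40.
Claim 3 (£208): 40% coinsurance on £208 = £83.20. Member owes £83.20 (running OOP £2,147.60).
Total paid by the member: £749.60 + £1,314.80 + £83.20 = £2,147.60.

£2,147.60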